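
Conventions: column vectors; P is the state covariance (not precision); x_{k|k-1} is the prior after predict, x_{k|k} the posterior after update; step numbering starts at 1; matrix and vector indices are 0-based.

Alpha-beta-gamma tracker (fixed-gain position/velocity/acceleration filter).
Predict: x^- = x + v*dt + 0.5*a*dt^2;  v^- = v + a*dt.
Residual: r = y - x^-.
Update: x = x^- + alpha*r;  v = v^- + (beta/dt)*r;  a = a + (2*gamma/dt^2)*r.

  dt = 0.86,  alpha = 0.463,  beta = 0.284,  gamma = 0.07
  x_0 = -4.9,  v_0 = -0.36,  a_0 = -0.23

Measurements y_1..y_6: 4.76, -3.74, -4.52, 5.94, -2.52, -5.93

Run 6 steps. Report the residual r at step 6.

resid = -7.4350

step 1: x_pred=-5.2947  r=10.0547  x^+=-0.6393  v^+=2.7626  a^+=1.6733
step 2: x_pred=2.3552  r=-6.0952  x^+=-0.4669  v^+=2.1887  a^+=0.5195
step 3: x_pred=1.6076  r=-6.1276  x^+=-1.2295  v^+=0.6120  a^+=-0.6404
step 4: x_pred=-0.9400  r=6.8800  x^+=2.2454  v^+=2.3332  a^+=0.6619
step 5: x_pred=4.4968  r=-7.0168  x^+=1.2480  v^+=0.5853  a^+=-0.6663
step 6: x_pred=1.5050  r=-7.4350  x^+=-1.9374  v^+=-2.4430  a^+=-2.0737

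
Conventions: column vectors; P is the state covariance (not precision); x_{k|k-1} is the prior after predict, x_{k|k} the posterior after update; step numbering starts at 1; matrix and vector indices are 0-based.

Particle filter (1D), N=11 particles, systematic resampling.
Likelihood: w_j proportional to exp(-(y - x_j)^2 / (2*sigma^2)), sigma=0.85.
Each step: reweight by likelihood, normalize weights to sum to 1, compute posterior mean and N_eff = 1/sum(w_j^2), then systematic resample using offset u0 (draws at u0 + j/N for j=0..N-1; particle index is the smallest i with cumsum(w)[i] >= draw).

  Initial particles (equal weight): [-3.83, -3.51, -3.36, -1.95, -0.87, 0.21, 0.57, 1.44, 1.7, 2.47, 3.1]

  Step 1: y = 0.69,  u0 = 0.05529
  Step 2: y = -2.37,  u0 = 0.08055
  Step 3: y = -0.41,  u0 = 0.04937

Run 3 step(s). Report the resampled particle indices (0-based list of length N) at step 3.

resampled_idx = [0, 1, 2, 3, 4, 5, 6, 7, 8, 9, 10]

step 1: w=[0.0000, 0.0000, 0.0000, 0.0024, 0.0556, 0.2555, 0.2967, 0.2030, 0.1479, 0.0334, 0.0054]  mean=0.8128  Neff=4.5320  idx=[4, 5, 5, 6, 6, 6, 6, 7, 7, 8, 9]
step 2: w=[0.8748, 0.0415, 0.0415, 0.0105, 0.0105, 0.0105, 0.0105, 0.0002, 0.0002, 0.0000, 0.0000]  mean=-0.7192  Neff=1.3002  idx=[0, 0, 0, 0, 0, 0, 0, 0, 0, 1, 6]
step 3: w=[0.0954, 0.0954, 0.0954, 0.0954, 0.0954, 0.0954, 0.0954, 0.0954, 0.0954, 0.0846, 0.0568]  mean=-0.6968  Neff=10.8352  idx=[0, 1, 2, 3, 4, 5, 6, 7, 8, 9, 10]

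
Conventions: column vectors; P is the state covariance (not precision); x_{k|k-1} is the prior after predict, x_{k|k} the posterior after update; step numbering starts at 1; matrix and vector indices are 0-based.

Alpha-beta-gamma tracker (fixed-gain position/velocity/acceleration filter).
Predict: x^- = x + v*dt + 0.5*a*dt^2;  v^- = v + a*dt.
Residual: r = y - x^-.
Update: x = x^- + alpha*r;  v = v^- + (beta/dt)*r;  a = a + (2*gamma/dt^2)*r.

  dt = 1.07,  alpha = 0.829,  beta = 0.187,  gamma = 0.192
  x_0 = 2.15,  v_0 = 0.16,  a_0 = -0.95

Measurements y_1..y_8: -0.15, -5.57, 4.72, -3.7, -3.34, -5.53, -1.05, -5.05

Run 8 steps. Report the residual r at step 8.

resid = -6.9853

step 1: x_pred=1.7774  r=-1.9274  x^+=0.1796  v^+=-1.1933  a^+=-1.5964
step 2: x_pred=-2.0112  r=-3.5588  x^+=-4.9614  v^+=-3.5235  a^+=-2.7901
step 3: x_pred=-10.3288  r=15.0488  x^+=2.1467  v^+=-3.8789  a^+=2.2573
step 4: x_pred=-0.7115  r=-2.9885  x^+=-3.1890  v^+=-1.9858  a^+=1.2550
step 5: x_pred=-4.5954  r=1.2554  x^+=-3.5547  v^+=-0.4236  a^+=1.6760
step 6: x_pred=-3.0485  r=-2.4815  x^+=-5.1057  v^+=0.9360  a^+=0.8437
step 7: x_pred=-3.6211  r=2.5711  x^+=-1.4897  v^+=2.2882  a^+=1.7061
step 8: x_pred=1.9353  r=-6.9853  x^+=-3.8555  v^+=2.8929  a^+=-0.6368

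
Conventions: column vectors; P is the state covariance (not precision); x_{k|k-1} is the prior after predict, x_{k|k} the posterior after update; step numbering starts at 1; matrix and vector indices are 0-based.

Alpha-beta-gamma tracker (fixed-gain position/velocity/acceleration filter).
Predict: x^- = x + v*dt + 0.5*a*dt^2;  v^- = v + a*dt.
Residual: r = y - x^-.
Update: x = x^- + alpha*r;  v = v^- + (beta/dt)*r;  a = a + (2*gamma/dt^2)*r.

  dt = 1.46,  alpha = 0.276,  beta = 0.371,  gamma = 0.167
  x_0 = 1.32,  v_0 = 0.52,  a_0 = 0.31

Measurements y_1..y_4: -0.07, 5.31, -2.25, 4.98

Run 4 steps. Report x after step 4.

x_post = 2.7771

step 1: x_pred=2.4096  r=-2.4796  x^+=1.7252  v^+=0.3425  a^+=-0.0785
step 2: x_pred=2.1416  r=3.1684  x^+=3.0161  v^+=1.0330  a^+=0.4179
step 3: x_pred=4.9697  r=-7.2197  x^+=2.9770  v^+=-0.1914  a^+=-0.7133
step 4: x_pred=1.9373  r=3.0427  x^+=2.7771  v^+=-0.4597  a^+=-0.2366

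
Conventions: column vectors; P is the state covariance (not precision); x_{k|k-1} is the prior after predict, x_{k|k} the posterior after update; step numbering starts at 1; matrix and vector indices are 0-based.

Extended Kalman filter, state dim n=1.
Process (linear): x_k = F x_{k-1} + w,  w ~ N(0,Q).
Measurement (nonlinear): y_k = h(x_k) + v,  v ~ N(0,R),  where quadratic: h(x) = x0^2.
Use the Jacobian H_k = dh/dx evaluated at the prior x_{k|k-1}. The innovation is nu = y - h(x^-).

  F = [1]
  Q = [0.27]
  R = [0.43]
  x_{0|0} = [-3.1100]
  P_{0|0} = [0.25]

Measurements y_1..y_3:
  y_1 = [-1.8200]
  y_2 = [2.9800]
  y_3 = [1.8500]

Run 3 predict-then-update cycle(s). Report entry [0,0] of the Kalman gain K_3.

step 1: x^-=[-3.1100]  P^-=[0.5200]  H_jac=[-6.2200]  S=[20.5480]  K=[-0.1574]  nu=[-11.4921]  x^+=[-1.3011]  P^+=[0.0109]
step 2: x^-=[-1.3011]  P^-=[0.2809]  H_jac=[-2.6021]  S=[2.3319]  K=[-0.3134]  nu=[1.2872]  x^+=[-1.7045]  P^+=[0.0518]
step 3: x^-=[-1.7045]  P^-=[0.3218]  H_jac=[-3.4091]  S=[4.1698]  K=[-0.2631]  nu=[-1.0554]  x^+=[-1.4269]  P^+=[0.0332]

K[0,0] = -0.2631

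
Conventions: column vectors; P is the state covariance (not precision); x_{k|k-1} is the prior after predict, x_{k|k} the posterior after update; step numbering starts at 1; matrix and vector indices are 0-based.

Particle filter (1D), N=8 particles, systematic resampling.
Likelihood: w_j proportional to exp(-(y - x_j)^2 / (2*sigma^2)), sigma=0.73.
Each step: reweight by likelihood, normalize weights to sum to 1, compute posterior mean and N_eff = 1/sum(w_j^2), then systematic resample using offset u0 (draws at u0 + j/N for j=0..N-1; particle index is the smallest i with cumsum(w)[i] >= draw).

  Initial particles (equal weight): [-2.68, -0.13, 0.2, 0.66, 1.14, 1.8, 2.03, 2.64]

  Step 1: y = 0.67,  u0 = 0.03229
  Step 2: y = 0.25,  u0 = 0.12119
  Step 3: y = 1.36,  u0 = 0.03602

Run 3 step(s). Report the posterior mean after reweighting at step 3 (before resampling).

post_mean = 0.8886

step 1: w=[0.0000, 0.1491, 0.2210, 0.2718, 0.2210, 0.0820, 0.0479, 0.0071]  mean=0.7199  Neff=4.9295  idx=[1, 2, 2, 3, 3, 4, 4, 5]
step 2: w=[0.1550, 0.1771, 0.1771, 0.1516, 0.1516, 0.0844, 0.0844, 0.0186]  mean=0.4769  Neff=6.7863  idx=[0, 1, 2, 2, 3, 4, 5, 7]
step 3: w=[0.0309, 0.0703, 0.0703, 0.0703, 0.1569, 0.1569, 0.2374, 0.2071]  mean=0.8886  Neff=6.0889  idx=[1, 2, 4, 5, 5, 6, 6, 7]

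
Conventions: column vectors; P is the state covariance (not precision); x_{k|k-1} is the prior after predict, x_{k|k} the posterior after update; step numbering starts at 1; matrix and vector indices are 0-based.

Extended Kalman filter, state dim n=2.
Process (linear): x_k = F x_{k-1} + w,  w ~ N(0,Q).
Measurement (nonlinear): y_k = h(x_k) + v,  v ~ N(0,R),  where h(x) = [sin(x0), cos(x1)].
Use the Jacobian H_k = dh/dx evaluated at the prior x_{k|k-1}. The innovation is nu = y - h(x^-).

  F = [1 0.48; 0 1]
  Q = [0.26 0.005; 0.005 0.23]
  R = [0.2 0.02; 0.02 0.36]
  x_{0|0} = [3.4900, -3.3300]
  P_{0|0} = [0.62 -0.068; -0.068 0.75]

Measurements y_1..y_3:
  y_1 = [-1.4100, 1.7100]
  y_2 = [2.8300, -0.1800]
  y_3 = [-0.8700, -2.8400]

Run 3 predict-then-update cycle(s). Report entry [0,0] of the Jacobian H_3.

step 1: x^-=[1.8916, -3.3300]  P^-=[0.9875 0.2970; 0.2970 0.9800]  H_jac=[-0.3153 0.0000; 0.0000 -0.1873]  S=[0.2982 0.0375; 0.0375 0.3944]  K=[-1.0390 -0.0421; -0.2586 -0.4408]  nu=[-2.3590, 2.6923]  x^+=[4.2290, -3.9068]  P^+=[0.6616 0.1920; 0.1920 0.8749]
step 2: x^-=[2.3538, -3.9068]  P^-=[1.3075 0.6169; 0.6169 1.1049]  H_jac=[-0.7054 0.0000; 0.0000 -0.6927]  S=[0.8506 0.3214; 0.3214 0.8901]  K=[-1.0456 -0.1025; -0.2162 -0.7817]  nu=[2.1212, 0.5412]  x^+=[0.0804, -4.7885]  P^+=[0.2994 0.0835; 0.0835 0.4125]
step 3: x^-=[-2.2181, -4.7885]  P^-=[0.7345 0.2865; 0.2865 0.6425]  H_jac=[-0.6030 0.0000; 0.0000 -0.9971]  S=[0.4671 0.1922; 0.1922 0.9988]  K=[-0.9020 -0.1124; -0.1149 -0.6193]  nu=[-0.0723, -2.9160]  x^+=[-1.8252, -2.9743]  P^+=[0.3029 0.0587; 0.0587 0.2259]

H_jac[0,0] = -0.6030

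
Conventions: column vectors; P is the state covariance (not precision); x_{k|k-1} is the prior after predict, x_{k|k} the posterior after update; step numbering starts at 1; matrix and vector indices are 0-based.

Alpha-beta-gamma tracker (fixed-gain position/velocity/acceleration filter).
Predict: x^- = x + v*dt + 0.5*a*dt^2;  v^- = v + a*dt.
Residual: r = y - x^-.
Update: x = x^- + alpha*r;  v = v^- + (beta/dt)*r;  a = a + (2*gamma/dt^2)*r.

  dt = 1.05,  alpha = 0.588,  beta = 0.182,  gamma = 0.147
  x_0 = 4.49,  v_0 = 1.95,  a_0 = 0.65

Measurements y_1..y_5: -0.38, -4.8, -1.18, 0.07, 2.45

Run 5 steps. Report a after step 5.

a_post = 2.9986

step 1: x_pred=6.8958  r=-7.2758  x^+=2.6176  v^+=1.3714  a^+=-1.2902
step 2: x_pred=3.3463  r=-8.1463  x^+=-1.4437  v^+=-1.3954  a^+=-3.4626
step 3: x_pred=-4.8176  r=3.6376  x^+=-2.6787  v^+=-4.4006  a^+=-2.4925
step 4: x_pred=-8.6733  r=8.7433  x^+=-3.5322  v^+=-5.5022  a^+=-0.1610
step 5: x_pred=-9.3983  r=11.8483  x^+=-2.4315  v^+=-3.6176  a^+=2.9986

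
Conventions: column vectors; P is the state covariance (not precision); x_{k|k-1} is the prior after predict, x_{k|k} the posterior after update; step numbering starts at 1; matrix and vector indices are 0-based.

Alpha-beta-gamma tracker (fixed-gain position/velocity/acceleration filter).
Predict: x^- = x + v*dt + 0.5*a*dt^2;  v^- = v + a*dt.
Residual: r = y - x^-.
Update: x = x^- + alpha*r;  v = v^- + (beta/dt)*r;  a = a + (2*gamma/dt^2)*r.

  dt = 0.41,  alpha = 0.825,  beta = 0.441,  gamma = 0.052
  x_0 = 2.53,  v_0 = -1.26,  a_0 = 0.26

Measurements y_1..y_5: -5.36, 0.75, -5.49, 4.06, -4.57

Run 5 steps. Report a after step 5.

a_post = -0.4891

step 1: x_pred=2.0353  r=-7.3953  x^+=-4.0658  v^+=-9.1078  a^+=-4.3153
step 2: x_pred=-8.1627  r=8.9127  x^+=-0.8097  v^+=-1.2905  a^+=1.1988
step 3: x_pred=-1.2381  r=-4.2519  x^+=-4.7459  v^+=-5.3724  a^+=-1.4318
step 4: x_pred=-7.0689  r=11.1289  x^+=2.1124  v^+=6.0110  a^+=5.4535
step 5: x_pred=5.0353  r=-9.6053  x^+=-2.8891  v^+=-2.0847  a^+=-0.4891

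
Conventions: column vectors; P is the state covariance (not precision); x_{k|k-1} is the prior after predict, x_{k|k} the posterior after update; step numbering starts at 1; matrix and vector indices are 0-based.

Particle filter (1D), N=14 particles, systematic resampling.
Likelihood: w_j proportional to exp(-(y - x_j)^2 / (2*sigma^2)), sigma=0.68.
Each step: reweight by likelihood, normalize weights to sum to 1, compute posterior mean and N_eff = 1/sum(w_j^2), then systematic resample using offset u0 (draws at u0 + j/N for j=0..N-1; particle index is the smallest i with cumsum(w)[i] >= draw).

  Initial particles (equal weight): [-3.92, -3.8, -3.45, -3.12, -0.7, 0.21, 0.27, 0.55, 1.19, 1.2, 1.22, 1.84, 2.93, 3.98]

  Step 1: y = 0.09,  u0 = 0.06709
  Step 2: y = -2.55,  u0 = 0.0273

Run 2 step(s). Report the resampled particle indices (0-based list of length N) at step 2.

resampled_idx = [0, 0, 0, 0, 0, 0, 0, 0, 0, 0, 0, 0, 0, 3]

step 1: w=[0.0000, 0.0000, 0.0000, 0.0000, 0.1249, 0.2415, 0.2368, 0.1951, 0.0663, 0.0647, 0.0617, 0.0089, 0.0000, 0.0000]  mean=0.3829  Neff=5.5388  idx=[4, 5, 5, 5, 5, 6, 6, 6, 7, 7, 7, 8, 9, 11]
step 2: w=[0.9355, 0.0100, 0.0100, 0.0100, 0.0100, 0.0070, 0.0070, 0.0070, 0.0012, 0.0012, 0.0012, 0.0000, 0.0000, 0.0000]  mean=-0.6388  Neff=1.1420  idx=[0, 0, 0, 0, 0, 0, 0, 0, 0, 0, 0, 0, 0, 3]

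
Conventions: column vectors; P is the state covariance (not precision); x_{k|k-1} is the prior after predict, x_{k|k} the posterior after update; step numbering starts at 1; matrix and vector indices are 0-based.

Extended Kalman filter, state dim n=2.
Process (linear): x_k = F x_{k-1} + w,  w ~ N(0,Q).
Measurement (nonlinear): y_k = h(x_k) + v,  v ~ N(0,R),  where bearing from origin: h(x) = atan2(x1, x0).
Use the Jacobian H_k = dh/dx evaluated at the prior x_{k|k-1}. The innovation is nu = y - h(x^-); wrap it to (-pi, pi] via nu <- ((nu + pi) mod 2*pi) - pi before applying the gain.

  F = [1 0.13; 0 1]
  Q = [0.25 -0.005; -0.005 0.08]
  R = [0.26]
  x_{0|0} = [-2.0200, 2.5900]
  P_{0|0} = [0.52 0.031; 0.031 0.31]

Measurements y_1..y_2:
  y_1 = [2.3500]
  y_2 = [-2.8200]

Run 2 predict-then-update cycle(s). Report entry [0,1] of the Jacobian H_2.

H_jac[0,1] = -0.1720

step 1: x^-=[-1.6833, 2.5900]  P^-=[0.7833 0.0663; 0.0663 0.3900]  H_jac=[-0.2714 -0.1764]  S=[0.3362]  K=[-0.6672; -0.2582]  nu=[0.2029]  x^+=[-1.8187, 2.5376]  P^+=[0.6336 0.0084; 0.0084 0.3676]
step 2: x^-=[-1.4888, 2.5376]  P^-=[0.8920 0.0512; 0.0512 0.4476]  H_jac=[-0.2932 -0.1720]  S=[0.3551]  K=[-0.7613; -0.2591]  nu=[1.3618]  x^+=[-2.5255, 2.1848]  P^+=[0.6862 -0.0189; -0.0189 0.4238]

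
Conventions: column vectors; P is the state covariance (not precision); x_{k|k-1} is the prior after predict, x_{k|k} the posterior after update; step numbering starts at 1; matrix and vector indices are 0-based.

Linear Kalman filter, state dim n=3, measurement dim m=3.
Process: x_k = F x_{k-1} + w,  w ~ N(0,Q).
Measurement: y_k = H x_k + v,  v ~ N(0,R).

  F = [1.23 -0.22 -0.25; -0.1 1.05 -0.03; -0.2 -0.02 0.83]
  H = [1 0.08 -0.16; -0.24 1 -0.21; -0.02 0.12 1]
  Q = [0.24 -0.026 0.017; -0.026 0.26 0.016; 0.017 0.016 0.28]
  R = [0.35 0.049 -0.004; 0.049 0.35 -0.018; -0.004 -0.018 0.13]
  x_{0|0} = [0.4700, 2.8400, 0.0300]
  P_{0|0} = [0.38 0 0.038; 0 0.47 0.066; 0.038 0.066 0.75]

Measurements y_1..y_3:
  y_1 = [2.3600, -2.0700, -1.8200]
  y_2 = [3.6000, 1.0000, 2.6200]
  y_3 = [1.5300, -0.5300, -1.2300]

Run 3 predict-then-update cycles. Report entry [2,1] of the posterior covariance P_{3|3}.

step 1: x^-=[-0.0542, 2.9341, -0.1259]  P^-=[0.8684 -0.1930 -0.2011; -0.1930 0.7787 0.0497; -0.2011 0.0497 0.7973]  S=[1.2760 -0.2339 -0.3630; -0.2339 1.2654 0.0175; -0.3630 0.0175 0.9597]  K=[0.6649 -0.1610 0.0027; 0.0572 0.6521 0.1629; -0.0314 -0.0722 0.8306]  nu=[2.1593, -5.0435, -2.0473]  x^+=[2.1881, -0.5647, -1.5301]  P^+=[0.2227 0.0299 0.0014; 0.0299 0.2315 -0.0180; 0.0014 -0.0180 0.1116]
step 2: x^-=[3.1981, -0.7659, -1.6963]  P^-=[0.5760 -0.0621 -0.0546; -0.0621 0.5124 -0.0092; -0.0546 -0.0092 0.3662]  S=[0.9464 -0.0859 -0.1319; -0.0859 0.9399 -0.0237; -0.1319 -0.0237 0.5041]  K=[0.5999 -0.1461 0.0041; 0.0515 0.5715 0.1466; -0.0261 -0.0620 0.7167]  nu=[0.1918, 2.1772, 4.4722]  x^+=[3.0136, 1.1437, 1.3690]  P^+=[0.2009 0.0267 0.0016; 0.0267 0.2031 -0.0153; 0.0016 -0.0153 0.0963]
step 3: x^-=[3.1129, 0.8584, 0.5107]  P^-=[0.5427 -0.0579 -0.0466; -0.0579 0.4814 -0.0057; -0.0466 -0.0057 0.3546]  S=[0.9106 -0.0786 -0.1209; -0.0786 0.9037 -0.0238; -0.1209 -0.0238 0.4926]  K=[0.5873 -0.1461 0.0064; 0.0473 0.5573 0.1467; -0.0246 -0.0597 0.7115]  nu=[-1.5699, -0.5341, -1.7814]  x^+=[2.2576, 0.2252, -0.6863]  P^+=[0.1967 0.0252 0.0020; 0.0252 0.1978 -0.0144; 0.0020 -0.0144 0.0954]

P_post[2,1] = -0.0144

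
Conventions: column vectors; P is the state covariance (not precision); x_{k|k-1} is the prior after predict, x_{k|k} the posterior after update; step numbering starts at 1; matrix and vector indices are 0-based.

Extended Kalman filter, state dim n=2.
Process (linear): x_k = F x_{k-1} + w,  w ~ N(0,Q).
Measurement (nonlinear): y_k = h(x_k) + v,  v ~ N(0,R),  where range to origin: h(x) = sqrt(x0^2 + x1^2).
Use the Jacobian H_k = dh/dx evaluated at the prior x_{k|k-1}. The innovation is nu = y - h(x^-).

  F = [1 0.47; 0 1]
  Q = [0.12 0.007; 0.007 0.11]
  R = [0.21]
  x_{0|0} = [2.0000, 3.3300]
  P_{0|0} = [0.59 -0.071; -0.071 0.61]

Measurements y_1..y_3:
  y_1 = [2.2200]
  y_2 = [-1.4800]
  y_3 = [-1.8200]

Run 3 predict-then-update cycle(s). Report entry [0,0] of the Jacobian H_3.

H_jac[0,0] = 0.8147

step 1: x^-=[3.5651, 3.3300]  P^-=[0.7780 0.2227; 0.2227 0.7200]  H_jac=[0.7308 0.6826]  S=[1.1832]  K=[0.6090; 0.5529]  nu=[-2.6584]  x^+=[1.9461, 1.8601]  P^+=[0.3392 -0.1757; -0.1757 0.3583]
step 2: x^-=[2.8203, 1.8601]  P^-=[0.3731 -0.0004; -0.0004 0.4683]  H_jac=[0.8348 0.5506]  S=[0.6116]  K=[0.5089; 0.4210]  nu=[-4.8584]  x^+=[0.3477, -0.1855]  P^+=[0.2147 -0.1314; -0.1314 0.3598]
step 3: x^-=[0.2605, -0.1855]  P^-=[0.2907 0.0447; 0.0447 0.4698]  H_jac=[0.8147 -0.5799]  S=[0.5187]  K=[0.4065; -0.4551]  nu=[-2.1398]  x^+=[-0.6093, 0.7884]  P^+=[0.2049 0.1407; 0.1407 0.3624]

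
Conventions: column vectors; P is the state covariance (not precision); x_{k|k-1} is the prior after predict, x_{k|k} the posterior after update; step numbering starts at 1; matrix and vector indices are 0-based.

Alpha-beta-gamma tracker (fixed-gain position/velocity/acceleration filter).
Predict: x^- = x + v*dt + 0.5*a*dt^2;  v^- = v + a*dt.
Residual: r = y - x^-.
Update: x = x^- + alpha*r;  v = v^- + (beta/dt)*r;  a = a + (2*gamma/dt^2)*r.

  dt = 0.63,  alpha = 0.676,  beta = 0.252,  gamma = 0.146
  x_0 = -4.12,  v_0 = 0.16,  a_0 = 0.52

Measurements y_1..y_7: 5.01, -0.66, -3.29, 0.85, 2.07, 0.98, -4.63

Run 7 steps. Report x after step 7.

x_post = -3.7318

step 1: x_pred=-3.9160  r=8.9260  x^+=2.1180  v^+=4.0580  a^+=7.0869
step 2: x_pred=6.0809  r=-6.7409  x^+=1.5241  v^+=5.8264  a^+=2.1276
step 3: x_pred=5.6169  r=-8.9069  x^+=-0.4042  v^+=3.6040  a^+=-4.4252
step 4: x_pred=0.9882  r=-0.1382  x^+=0.8948  v^+=0.7608  a^+=-4.5269
step 5: x_pred=0.4757  r=1.5943  x^+=1.5535  v^+=-1.4534  a^+=-3.3540
step 6: x_pred=-0.0278  r=1.0078  x^+=0.6535  v^+=-3.1633  a^+=-2.6125
step 7: x_pred=-1.8578  r=-2.7722  x^+=-3.7318  v^+=-5.9180  a^+=-4.6520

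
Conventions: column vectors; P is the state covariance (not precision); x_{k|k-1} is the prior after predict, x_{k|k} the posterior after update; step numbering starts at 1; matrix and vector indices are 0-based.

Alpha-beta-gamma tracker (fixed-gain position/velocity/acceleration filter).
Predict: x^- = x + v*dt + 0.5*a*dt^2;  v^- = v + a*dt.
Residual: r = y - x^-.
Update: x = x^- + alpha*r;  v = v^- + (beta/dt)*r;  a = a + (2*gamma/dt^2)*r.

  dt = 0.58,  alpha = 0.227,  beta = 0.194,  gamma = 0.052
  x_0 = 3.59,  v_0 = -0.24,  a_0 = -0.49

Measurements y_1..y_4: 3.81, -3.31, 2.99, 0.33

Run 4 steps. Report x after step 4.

step 1: x_pred=3.3684  r=0.4416  x^+=3.4686  v^+=-0.3765  a^+=-0.3535
step 2: x_pred=3.1908  r=-6.5008  x^+=1.7151  v^+=-2.7559  a^+=-2.3632
step 3: x_pred=-0.2808  r=3.2708  x^+=0.4617  v^+=-3.0326  a^+=-1.3521
step 4: x_pred=-1.5246  r=1.8546  x^+=-1.1036  v^+=-3.1964  a^+=-0.7787

x_post = -1.1036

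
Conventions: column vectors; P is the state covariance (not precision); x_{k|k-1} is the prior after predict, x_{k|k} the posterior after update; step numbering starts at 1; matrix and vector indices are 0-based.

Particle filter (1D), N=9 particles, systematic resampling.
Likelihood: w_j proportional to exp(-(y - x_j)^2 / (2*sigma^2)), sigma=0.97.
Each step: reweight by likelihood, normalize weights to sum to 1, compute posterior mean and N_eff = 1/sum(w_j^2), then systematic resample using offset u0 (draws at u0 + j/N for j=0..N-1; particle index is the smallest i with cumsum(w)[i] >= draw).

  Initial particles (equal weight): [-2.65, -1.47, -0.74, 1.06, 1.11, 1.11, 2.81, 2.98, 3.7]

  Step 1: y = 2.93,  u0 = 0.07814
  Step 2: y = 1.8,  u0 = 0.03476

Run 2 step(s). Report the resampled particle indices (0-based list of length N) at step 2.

step 1: w=[0.0000, 0.0000, 0.0002, 0.0484, 0.0534, 0.0534, 0.3080, 0.3100, 0.2265]  mean=2.7972  Neff=3.9945  idx=[4, 6, 6, 6, 7, 7, 7, 8, 8]
step 2: w=[0.1829, 0.1370, 0.1370, 0.1370, 0.1124, 0.1124, 0.1124, 0.0346, 0.0346]  mean=2.6180  Neff=7.6934  idx=[0, 0, 1, 2, 3, 3, 4, 5, 6]

resampled_idx = [0, 0, 1, 2, 3, 3, 4, 5, 6]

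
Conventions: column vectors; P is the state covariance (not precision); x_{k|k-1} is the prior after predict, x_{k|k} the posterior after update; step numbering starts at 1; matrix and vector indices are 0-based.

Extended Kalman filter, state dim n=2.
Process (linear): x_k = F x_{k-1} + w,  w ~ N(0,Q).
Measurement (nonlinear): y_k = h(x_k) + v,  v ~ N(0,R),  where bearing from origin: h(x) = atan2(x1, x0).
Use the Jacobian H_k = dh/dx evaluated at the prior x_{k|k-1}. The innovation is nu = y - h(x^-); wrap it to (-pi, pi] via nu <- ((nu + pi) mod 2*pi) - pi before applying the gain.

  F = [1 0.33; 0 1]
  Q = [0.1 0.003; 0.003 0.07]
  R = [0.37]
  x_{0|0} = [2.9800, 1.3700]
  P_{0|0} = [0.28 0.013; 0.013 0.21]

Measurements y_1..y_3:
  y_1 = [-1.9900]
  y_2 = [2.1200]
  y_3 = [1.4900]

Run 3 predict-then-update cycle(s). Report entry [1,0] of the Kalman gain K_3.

K[1,0] = 0.1687

step 1: x^-=[3.4321, 1.3700]  P^-=[0.4114 0.0853; 0.0853 0.2800]  H_jac=[-0.1003 0.2513]  S=[0.3875]  K=[-0.0512; 0.1595]  nu=[-2.3698]  x^+=[3.5534, 0.9920]  P^+=[0.4104 0.0885; 0.0885 0.2701]
step 2: x^-=[3.8808, 0.9920]  P^-=[0.5982 0.1806; 0.1806 0.3401]  H_jac=[-0.0618 0.2419]  S=[0.3868]  K=[0.0173; 0.1838]  nu=[1.8697]  x^+=[3.9132, 1.3357]  P^+=[0.5981 0.1794; 0.1794 0.3271]
step 3: x^-=[4.3539, 1.3357]  P^-=[0.8521 0.2903; 0.2903 0.3971]  H_jac=[-0.0644 0.2099]  S=[0.3832]  K=[0.0158; 0.1687]  nu=[1.1923]  x^+=[4.3728, 1.5369]  P^+=[0.8520 0.2893; 0.2893 0.3862]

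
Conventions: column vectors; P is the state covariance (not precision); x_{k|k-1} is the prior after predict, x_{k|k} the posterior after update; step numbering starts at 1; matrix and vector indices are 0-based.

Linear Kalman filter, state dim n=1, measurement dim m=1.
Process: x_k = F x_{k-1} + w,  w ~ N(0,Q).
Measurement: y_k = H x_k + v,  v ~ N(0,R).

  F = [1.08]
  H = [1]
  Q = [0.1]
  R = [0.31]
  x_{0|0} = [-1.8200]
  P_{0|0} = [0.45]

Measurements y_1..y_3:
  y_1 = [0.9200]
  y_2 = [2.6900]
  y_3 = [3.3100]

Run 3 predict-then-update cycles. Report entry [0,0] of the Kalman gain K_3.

K[0,0] = 0.4830

step 1: x^-=[-1.9656]  P^-=[0.6249]  S=[0.9349]  K=[0.6684]  nu=[2.8856]  x^+=[-0.0368]  P^+=[0.2072]
step 2: x^-=[-0.0398]  P^-=[0.3417]  S=[0.6517]  K=[0.5243]  nu=[2.7298]  x^+=[1.3915]  P^+=[0.1625]
step 3: x^-=[1.5028]  P^-=[0.2896]  S=[0.5996]  K=[0.4830]  nu=[1.8072]  x^+=[2.3756]  P^+=[0.1497]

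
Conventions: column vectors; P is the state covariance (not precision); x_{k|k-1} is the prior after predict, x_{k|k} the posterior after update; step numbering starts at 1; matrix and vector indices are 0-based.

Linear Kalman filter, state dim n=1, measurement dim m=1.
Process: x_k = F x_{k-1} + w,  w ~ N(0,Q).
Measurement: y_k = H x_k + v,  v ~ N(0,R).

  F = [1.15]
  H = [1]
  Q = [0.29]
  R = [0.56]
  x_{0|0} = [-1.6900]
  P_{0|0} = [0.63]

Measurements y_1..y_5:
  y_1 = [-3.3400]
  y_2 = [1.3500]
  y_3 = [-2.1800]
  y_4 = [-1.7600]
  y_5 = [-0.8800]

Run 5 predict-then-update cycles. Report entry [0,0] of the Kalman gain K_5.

step 1: x^-=[-1.9435]  P^-=[1.1232]  S=[1.6832]  K=[0.6673]  nu=[-1.3965]  x^+=[-2.8754]  P^+=[0.3737]
step 2: x^-=[-3.3067]  P^-=[0.7842]  S=[1.3442]  K=[0.5834]  nu=[4.6567]  x^+=[-0.5900]  P^+=[0.3267]
step 3: x^-=[-0.6785]  P^-=[0.7221]  S=[1.2821]  K=[0.5632]  nu=[-1.5015]  x^+=[-1.5241]  P^+=[0.3154]
step 4: x^-=[-1.7528]  P^-=[0.7071]  S=[1.2671]  K=[0.5580]  nu=[-0.0072]  x^+=[-1.7568]  P^+=[0.3125]
step 5: x^-=[-2.0203]  P^-=[0.7033]  S=[1.2633]  K=[0.5567]  nu=[1.1403]  x^+=[-1.3855]  P^+=[0.3118]

K[0,0] = 0.5567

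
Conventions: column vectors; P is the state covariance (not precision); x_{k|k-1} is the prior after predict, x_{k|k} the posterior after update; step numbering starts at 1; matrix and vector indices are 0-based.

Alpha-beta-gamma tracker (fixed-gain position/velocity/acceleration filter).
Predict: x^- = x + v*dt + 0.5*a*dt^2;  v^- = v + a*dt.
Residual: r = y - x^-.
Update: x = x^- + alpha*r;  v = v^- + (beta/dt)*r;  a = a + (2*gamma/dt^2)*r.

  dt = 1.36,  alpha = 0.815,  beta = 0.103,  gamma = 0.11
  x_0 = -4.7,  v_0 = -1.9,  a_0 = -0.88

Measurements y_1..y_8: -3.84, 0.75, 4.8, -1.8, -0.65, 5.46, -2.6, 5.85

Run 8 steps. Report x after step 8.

x_post = 5.6786

step 1: x_pred=-8.0978  r=4.2578  x^+=-4.6277  v^+=-2.7743  a^+=-0.3736
step 2: x_pred=-8.7463  r=9.4963  x^+=-1.0068  v^+=-2.5632  a^+=0.7560
step 3: x_pred=-3.7936  r=8.5936  x^+=3.2102  v^+=-0.8842  a^+=1.7781
step 4: x_pred=3.6521  r=-5.4521  x^+=-0.7914  v^+=1.1211  a^+=1.1296
step 5: x_pred=1.7781  r=-2.4281  x^+=-0.2008  v^+=2.4736  a^+=0.8408
step 6: x_pred=3.9408  r=1.5192  x^+=5.1790  v^+=3.7321  a^+=1.0215
step 7: x_pred=11.1994  r=-13.7994  x^+=-0.0471  v^+=4.0763  a^+=-0.6198
step 8: x_pred=4.9235  r=0.9265  x^+=5.6786  v^+=3.3035  a^+=-0.5096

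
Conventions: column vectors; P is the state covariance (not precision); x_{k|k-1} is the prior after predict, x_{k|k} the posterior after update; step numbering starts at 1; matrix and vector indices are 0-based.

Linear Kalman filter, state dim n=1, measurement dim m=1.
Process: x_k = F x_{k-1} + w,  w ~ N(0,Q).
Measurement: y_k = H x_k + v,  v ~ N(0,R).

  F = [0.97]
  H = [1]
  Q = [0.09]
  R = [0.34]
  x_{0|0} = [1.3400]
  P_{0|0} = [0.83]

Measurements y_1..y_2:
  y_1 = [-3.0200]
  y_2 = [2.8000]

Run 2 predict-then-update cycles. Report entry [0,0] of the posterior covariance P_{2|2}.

step 1: x^-=[1.2998]  P^-=[0.8709]  S=[1.2109]  K=[0.7192]  nu=[-4.3198]  x^+=[-1.8071]  P^+=[0.2445]
step 2: x^-=[-1.7529]  P^-=[0.3201]  S=[0.6601]  K=[0.4849]  nu=[4.5529]  x^+=[0.4549]  P^+=[0.1649]

P_post[0,0] = 0.1649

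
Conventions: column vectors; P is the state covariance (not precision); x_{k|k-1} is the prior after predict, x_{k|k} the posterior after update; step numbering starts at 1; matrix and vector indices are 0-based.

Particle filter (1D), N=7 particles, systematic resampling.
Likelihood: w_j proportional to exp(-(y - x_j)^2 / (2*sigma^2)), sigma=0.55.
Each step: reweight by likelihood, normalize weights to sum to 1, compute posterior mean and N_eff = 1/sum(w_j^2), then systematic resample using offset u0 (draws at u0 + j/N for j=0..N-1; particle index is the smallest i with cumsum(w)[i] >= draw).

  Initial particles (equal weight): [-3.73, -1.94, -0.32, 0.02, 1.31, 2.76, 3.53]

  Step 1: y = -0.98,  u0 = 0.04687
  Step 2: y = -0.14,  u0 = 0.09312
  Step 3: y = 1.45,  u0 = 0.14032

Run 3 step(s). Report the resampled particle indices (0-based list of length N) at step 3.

step 1: w=[0.0000, 0.2432, 0.5430, 0.2136, 0.0002, 0.0000, 0.0000]  mean=-0.6410  Neff=2.5024  idx=[1, 1, 2, 2, 2, 2, 3]
step 2: w=[0.0010, 0.0010, 0.1992, 0.1992, 0.1992, 0.1992, 0.2014]  mean=-0.2547  Neff=5.0198  idx=[2, 3, 3, 4, 5, 6, 6]
step 3: w=[0.0586, 0.0586, 0.0586, 0.0586, 0.0586, 0.3536, 0.3536]  mean=-0.0795  Neff=3.7419  idx=[2, 4, 5, 5, 6, 6, 6]

resampled_idx = [2, 4, 5, 5, 6, 6, 6]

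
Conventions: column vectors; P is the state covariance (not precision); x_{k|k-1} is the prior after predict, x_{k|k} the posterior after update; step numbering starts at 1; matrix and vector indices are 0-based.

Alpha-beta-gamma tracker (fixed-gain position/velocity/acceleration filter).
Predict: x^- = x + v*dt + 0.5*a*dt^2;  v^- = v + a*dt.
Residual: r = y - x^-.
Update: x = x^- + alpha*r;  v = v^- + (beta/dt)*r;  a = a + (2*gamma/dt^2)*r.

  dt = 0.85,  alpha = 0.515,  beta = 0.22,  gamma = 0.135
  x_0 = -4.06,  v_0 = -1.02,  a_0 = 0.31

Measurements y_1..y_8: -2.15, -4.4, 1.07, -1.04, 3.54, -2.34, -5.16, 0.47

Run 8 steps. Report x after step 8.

step 1: x_pred=-4.8150  r=2.6650  x^+=-3.4425  v^+=-0.0667  a^+=1.3059
step 2: x_pred=-3.0275  r=-1.3725  x^+=-3.7343  v^+=0.6881  a^+=0.7930
step 3: x_pred=-2.8630  r=3.9330  x^+=-0.8375  v^+=2.3801  a^+=2.2628
step 4: x_pred=2.0030  r=-3.0430  x^+=0.4358  v^+=3.5158  a^+=1.1256
step 5: x_pred=3.8309  r=-0.2909  x^+=3.6811  v^+=4.3973  a^+=1.0169
step 6: x_pred=7.7862  r=-10.1262  x^+=2.5712  v^+=2.6408  a^+=-2.7673
step 7: x_pred=3.8162  r=-8.9762  x^+=-0.8066  v^+=-2.0347  a^+=-6.1217
step 8: x_pred=-4.7475  r=5.2175  x^+=-2.0605  v^+=-5.8877  a^+=-4.1719

x_post = -2.0605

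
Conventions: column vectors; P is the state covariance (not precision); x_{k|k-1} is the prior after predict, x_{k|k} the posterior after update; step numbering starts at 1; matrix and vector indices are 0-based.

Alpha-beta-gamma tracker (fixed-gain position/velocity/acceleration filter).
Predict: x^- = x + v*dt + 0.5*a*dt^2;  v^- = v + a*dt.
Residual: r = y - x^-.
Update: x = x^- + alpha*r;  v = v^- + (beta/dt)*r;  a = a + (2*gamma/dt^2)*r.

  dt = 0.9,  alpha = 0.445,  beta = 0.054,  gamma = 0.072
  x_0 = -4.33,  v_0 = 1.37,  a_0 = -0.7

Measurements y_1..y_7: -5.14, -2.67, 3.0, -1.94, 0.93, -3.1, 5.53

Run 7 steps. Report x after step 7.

step 1: x_pred=-3.3805  r=-1.7595  x^+=-4.1635  v^+=0.6344  a^+=-1.0128
step 2: x_pred=-4.0027  r=1.3327  x^+=-3.4096  v^+=-0.1971  a^+=-0.7759
step 3: x_pred=-3.9013  r=6.9013  x^+=-0.8302  v^+=-0.4813  a^+=0.4510
step 4: x_pred=-1.0808  r=-0.8592  x^+=-1.4631  v^+=-0.1270  a^+=0.2983
step 5: x_pred=-1.4566  r=2.3866  x^+=-0.3946  v^+=0.2846  a^+=0.7225
step 6: x_pred=0.1542  r=-3.2542  x^+=-1.2939  v^+=0.7397  a^+=0.1440
step 7: x_pred=-0.5699  r=6.0999  x^+=2.1446  v^+=1.2353  a^+=1.2284

x_post = 2.1446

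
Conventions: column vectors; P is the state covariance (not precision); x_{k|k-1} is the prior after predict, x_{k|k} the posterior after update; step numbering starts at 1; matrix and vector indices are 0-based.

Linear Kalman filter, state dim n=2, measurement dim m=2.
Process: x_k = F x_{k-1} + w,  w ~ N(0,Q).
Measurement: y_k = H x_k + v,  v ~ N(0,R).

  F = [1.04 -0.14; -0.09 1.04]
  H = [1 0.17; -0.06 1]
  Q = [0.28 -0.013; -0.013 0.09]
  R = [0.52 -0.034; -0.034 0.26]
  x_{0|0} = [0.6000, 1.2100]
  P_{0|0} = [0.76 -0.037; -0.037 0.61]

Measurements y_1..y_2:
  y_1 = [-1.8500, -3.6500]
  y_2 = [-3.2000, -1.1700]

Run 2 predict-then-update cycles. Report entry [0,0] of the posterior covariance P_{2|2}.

step 1: x^-=[0.4546, 1.2044]  P^-=[1.1247 -0.2134; -0.2134 0.7629]  S=[1.5942 -0.1831; -0.1831 1.0525]  K=[0.6654 -0.1512; 0.0327 0.7427]  nu=[-2.5093, -4.8271]  x^+=[-0.4854, -2.4626]  P^+=[0.3580 -0.0404; -0.0404 0.1895]
step 2: x^-=[-0.1600, -2.5175]  P^-=[0.6827 -0.1184; -0.1184 0.3055]  S=[1.1713 -0.1402; -0.1402 0.5822]  K=[0.5488 -0.1415; 0.0078 0.5388]  nu=[-2.6120, 1.3379]  x^+=[-1.7827, -1.8169]  P^+=[0.2966 -0.0377; -0.0377 0.1376]

P_post[0,0] = 0.2966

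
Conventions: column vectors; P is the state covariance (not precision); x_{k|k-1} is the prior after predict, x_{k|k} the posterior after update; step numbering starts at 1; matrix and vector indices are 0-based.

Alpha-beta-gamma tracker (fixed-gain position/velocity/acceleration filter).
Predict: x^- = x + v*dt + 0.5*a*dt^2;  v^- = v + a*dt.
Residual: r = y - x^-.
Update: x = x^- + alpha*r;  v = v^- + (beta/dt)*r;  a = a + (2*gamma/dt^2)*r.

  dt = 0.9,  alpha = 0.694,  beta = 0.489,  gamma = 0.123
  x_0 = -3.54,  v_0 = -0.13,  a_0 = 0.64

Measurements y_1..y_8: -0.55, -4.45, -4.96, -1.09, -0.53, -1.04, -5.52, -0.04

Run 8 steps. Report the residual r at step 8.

resid = 5.9261

step 1: x_pred=-3.3978  r=2.8478  x^+=-1.4214  v^+=1.9933  a^+=1.5049
step 2: x_pred=0.9820  r=-5.4320  x^+=-2.7878  v^+=0.3963  a^+=-0.1448
step 3: x_pred=-2.4898  r=-2.4702  x^+=-4.2041  v^+=-1.0762  a^+=-0.8951
step 4: x_pred=-5.5352  r=4.4452  x^+=-2.4502  v^+=0.5335  a^+=0.4550
step 5: x_pred=-1.7858  r=1.2558  x^+=-0.9143  v^+=1.6253  a^+=0.8364
step 6: x_pred=0.8872  r=-1.9272  x^+=-0.4503  v^+=1.3309  a^+=0.2511
step 7: x_pred=0.8492  r=-6.3692  x^+=-3.5710  v^+=-1.9037  a^+=-1.6833
step 8: x_pred=-5.9661  r=5.9261  x^+=-1.8534  v^+=-0.1988  a^+=0.1165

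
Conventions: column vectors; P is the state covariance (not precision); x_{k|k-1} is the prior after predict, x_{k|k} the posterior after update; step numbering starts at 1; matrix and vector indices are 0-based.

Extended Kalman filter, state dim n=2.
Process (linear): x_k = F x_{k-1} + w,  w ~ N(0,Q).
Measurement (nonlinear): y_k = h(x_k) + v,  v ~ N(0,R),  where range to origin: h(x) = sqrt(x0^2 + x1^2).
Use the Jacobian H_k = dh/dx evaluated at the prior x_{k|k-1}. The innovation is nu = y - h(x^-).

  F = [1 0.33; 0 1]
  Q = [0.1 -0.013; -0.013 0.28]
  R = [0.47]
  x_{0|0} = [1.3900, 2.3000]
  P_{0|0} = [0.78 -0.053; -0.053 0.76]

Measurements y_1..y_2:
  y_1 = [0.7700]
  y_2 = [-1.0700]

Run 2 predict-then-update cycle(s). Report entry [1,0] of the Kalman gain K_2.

step 1: x^-=[2.1490, 2.3000]  P^-=[0.9278 0.1848; 0.1848 1.0400]  H_jac=[0.6827 0.7307]  S=[1.6421]  K=[0.4680; 0.5396]  nu=[-2.3777]  x^+=[1.0363, 1.0170]  P^+=[0.5682 -0.2299; -0.2299 0.5619]
step 2: x^-=[1.3719, 1.0170]  P^-=[0.5777 -0.0574; -0.0574 0.8419]  H_jac=[0.8033 0.5955]  S=[1.0864]  K=[0.3957; 0.4190]  nu=[-2.7777]  x^+=[0.2728, -0.1469]  P^+=[0.4076 -0.2375; -0.2375 0.6511]

K[1,0] = 0.4190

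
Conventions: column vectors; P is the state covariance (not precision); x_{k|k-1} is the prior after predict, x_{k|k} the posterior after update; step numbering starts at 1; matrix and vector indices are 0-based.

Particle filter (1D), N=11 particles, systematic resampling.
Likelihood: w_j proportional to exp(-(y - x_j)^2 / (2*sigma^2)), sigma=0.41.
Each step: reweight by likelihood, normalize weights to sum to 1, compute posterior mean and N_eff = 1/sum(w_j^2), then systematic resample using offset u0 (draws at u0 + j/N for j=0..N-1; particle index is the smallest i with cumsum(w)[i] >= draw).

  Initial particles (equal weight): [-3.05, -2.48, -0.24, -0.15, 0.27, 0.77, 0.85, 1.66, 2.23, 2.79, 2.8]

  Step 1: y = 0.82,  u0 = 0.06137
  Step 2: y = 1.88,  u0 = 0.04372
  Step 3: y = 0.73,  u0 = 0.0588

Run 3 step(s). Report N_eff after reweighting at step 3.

step 1: w=[0.0000, 0.0000, 0.0135, 0.0233, 0.1553, 0.3791, 0.3809, 0.0468, 0.0010, 0.0000, 0.0000]  mean=0.7310  Neff=3.1658  idx=[4, 4, 5, 5, 5, 5, 6, 6, 6, 6, 7]
step 2: w=[0.0004, 0.0004, 0.0225, 0.0225, 0.0225, 0.0225, 0.0374, 0.0374, 0.0374, 0.0374, 0.7598]  mean=1.4578  Neff=1.7098  idx=[3, 7, 9, 10, 10, 10, 10, 10, 10, 10, 10]
step 3: w=[0.2826, 0.2720, 0.2720, 0.0217, 0.0217, 0.0217, 0.0217, 0.0217, 0.0217, 0.0217, 0.0217]  mean=0.9678  Neff=4.3179  idx=[0, 0, 0, 1, 1, 1, 2, 2, 2, 5, 9]

N_eff = 4.3179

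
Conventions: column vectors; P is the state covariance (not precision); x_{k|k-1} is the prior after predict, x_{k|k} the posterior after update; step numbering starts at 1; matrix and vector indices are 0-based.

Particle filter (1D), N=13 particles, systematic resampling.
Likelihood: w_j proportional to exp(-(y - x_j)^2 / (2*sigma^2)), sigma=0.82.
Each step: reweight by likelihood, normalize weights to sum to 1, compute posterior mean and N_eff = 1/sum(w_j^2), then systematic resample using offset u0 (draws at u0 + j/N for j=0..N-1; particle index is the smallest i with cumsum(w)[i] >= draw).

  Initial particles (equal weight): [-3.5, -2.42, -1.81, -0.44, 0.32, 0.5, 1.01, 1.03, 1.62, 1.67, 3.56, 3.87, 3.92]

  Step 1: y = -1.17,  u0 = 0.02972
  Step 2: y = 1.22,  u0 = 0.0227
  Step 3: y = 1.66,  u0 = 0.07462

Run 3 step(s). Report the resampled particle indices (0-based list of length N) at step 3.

resampled_idx = [4, 5, 6, 6, 7, 8, 9, 9, 10, 11, 11, 12, 12]

step 1: w=[0.0083, 0.1476, 0.3478, 0.3173, 0.0905, 0.0593, 0.0138, 0.0129, 0.0014, 0.0012, 0.0000, 0.0000, 0.0000]  mean=-1.0652  Neff=3.9135  idx=[1, 1, 2, 2, 2, 2, 2, 3, 3, 3, 3, 4, 5]
step 2: w=[0.0000, 0.0000, 0.0006, 0.0006, 0.0006, 0.0006, 0.0006, 0.0737, 0.0737, 0.0737, 0.0737, 0.3131, 0.3890]  mean=0.1592  Neff=3.6893  idx=[7, 8, 9, 10, 11, 11, 11, 11, 12, 12, 12, 12, 12]
step 3: w=[0.0124, 0.0124, 0.0124, 0.0124, 0.0865, 0.0865, 0.0865, 0.0865, 0.1209, 0.1209, 0.1209, 0.1209, 0.1209]  mean=0.3912  Neff=9.6508  idx=[4, 5, 6, 6, 7, 8, 9, 9, 10, 11, 11, 12, 12]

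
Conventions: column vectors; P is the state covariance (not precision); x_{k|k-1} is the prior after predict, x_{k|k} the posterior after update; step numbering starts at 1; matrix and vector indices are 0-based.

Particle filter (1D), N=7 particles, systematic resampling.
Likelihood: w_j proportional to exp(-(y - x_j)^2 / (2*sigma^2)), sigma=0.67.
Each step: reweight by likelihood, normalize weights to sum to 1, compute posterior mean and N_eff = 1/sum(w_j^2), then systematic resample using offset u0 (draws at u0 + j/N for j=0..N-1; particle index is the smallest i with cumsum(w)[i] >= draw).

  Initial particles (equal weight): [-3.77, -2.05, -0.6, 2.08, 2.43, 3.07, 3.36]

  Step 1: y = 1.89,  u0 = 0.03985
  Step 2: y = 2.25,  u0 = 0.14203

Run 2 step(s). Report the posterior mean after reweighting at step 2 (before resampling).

post_mean = 2.2622

step 1: w=[0.0000, 0.0000, 0.0005, 0.4836, 0.3638, 0.1068, 0.0454]  mean=2.3697  Neff=2.6339  idx=[3, 3, 3, 3, 4, 4, 5]
step 2: w=[0.1543, 0.1543, 0.1543, 0.1543, 0.1537, 0.1537, 0.0754]  mean=2.2622  Neff=6.7488  idx=[0, 1, 2, 3, 4, 5, 6]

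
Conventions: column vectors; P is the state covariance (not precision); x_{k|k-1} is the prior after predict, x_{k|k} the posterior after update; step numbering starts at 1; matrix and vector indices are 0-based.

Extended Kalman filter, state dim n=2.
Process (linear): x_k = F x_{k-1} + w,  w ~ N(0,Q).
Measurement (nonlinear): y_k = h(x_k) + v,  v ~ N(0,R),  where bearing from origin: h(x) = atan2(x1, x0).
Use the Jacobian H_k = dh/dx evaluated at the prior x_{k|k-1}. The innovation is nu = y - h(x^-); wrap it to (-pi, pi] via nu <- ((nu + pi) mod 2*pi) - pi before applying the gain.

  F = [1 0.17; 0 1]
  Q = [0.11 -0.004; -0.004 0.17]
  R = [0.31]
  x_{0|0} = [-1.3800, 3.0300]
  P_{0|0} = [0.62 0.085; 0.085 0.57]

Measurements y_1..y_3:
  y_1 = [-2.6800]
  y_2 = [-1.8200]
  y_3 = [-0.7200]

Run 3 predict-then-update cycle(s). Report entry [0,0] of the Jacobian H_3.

step 1: x^-=[-0.8649, 3.0300]  P^-=[0.7754 0.1779; 0.1779 0.7400]  H_jac=[-0.3052 -0.0871]  S=[0.3973]  K=[-0.6346; -0.2989]  nu=[1.7543]  x^+=[-1.9782, 2.5056]  P^+=[0.6154 0.1025; 0.1025 0.7045]
step 2: x^-=[-1.5523, 2.5056]  P^-=[0.7806 0.2183; 0.2183 0.8745]  H_jac=[-0.2884 -0.1787]  S=[0.4253]  K=[-0.6210; -0.5154]  nu=[2.3377]  x^+=[-3.0040, 1.3008]  P^+=[0.6166 0.0822; 0.0822 0.7615]
step 3: x^-=[-2.7829, 1.3008]  P^-=[0.7765 0.2076; 0.2076 0.9315]  H_jac=[-0.1378 -0.2949]  S=[0.4227]  K=[-0.3981; -0.7177]  nu=[2.8589]  x^+=[-3.9211, -0.7510]  P^+=[0.7095 0.0869; 0.0869 0.7138]

H_jac[0,0] = -0.1378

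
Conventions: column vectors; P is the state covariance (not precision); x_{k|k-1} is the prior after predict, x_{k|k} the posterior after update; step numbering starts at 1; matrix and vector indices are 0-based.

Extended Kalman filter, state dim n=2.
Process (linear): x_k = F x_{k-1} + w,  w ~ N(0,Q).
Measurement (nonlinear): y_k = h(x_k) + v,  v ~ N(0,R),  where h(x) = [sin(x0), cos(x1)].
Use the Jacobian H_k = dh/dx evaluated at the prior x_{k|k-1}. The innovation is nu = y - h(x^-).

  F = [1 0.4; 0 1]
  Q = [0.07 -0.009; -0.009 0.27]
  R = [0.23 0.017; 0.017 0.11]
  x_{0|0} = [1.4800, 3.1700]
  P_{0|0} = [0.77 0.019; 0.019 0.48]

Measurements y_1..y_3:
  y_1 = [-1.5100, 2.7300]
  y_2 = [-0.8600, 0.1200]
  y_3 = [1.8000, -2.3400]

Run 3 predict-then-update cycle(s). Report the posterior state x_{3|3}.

x_post = [7.5456, 2.8506]

step 1: x^-=[2.7480, 3.1700]  P^-=[0.9320 0.2020; 0.2020 0.7500]  H_jac=[-0.9235 0.0000; 0.0000 0.0284]  S=[1.0249 0.0117; 0.0117 0.1106]  K=[-0.8414 0.1409; -0.1844 0.2121]  nu=[-1.8935, 3.7296]  x^+=[4.8667, 4.3103]  P^+=[0.2070 0.0420; 0.0420 0.7111]
step 2: x^-=[6.5908, 4.3103]  P^-=[0.4243 0.3175; 0.3175 0.9811]  H_jac=[0.9531 0.0000; 0.0000 0.9203]  S=[0.6154 0.2954; 0.2954 0.9408]  K=[0.5983 0.1227; 0.0365 0.9482]  nu=[-1.1628, 0.5113]  x^+=[5.9579, 4.7527]  P^+=[0.1466 0.0257; 0.0257 0.1140]
step 3: x^-=[7.8590, 4.7527]  P^-=[0.2554 0.0623; 0.0623 0.3840]  H_jac=[-0.0050 0.0000; 0.0000 0.9992]  S=[0.2300 0.0167; 0.0167 0.4934]  K=[-0.0147 0.1267; -0.0579 0.7796]  nu=[0.8000, -2.3803]  x^+=[7.5456, 2.8506]  P^+=[0.2475 0.0137; 0.0137 0.0848]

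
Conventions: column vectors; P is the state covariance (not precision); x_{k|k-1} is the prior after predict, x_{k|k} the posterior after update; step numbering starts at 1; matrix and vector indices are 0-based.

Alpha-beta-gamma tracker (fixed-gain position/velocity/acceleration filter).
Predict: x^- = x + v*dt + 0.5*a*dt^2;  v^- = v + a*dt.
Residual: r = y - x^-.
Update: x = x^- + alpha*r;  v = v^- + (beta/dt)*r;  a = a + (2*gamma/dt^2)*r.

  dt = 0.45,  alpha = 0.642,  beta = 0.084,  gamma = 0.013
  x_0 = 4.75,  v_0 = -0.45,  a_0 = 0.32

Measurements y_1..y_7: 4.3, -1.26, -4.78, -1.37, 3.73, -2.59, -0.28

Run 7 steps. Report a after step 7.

a_post = 0.0831

step 1: x_pred=4.5799  r=-0.2799  x^+=4.4002  v^+=-0.3582  a^+=0.2841
step 2: x_pred=4.2678  r=-5.5278  x^+=0.7189  v^+=-1.2623  a^+=-0.4257
step 3: x_pred=0.1078  r=-4.8878  x^+=-3.0302  v^+=-2.3662  a^+=-1.0532
step 4: x_pred=-4.2016  r=2.8316  x^+=-2.3837  v^+=-2.3116  a^+=-0.6897
step 5: x_pred=-3.4938  r=7.2238  x^+=1.1439  v^+=-1.2735  a^+=0.2378
step 6: x_pred=0.5949  r=-3.1849  x^+=-1.4498  v^+=-1.7610  a^+=-0.1711
step 7: x_pred=-2.2596  r=1.9796  x^+=-0.9887  v^+=-1.4685  a^+=0.0831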